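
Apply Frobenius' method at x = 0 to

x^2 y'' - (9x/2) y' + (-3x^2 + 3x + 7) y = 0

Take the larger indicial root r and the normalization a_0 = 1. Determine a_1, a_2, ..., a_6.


Write in Frobenius form y'' + (p(x)/x) y' + (q(x)/x^2) y = 0:
  p(x) = -9/2,  q(x) = -3x^2 + 3x + 7.
Indicial equation: r(r-1) + (-9/2) r + (7) = 0 -> roots r_1 = 7/2, r_2 = 2.
Take r = r_1 = 7/2. Let y(x) = x^r sum_{n>=0} a_n x^n with a_0 = 1.
Substitute y = x^r sum a_n x^n and match x^{r+n}. The recurrence is
  D(n) a_n + 3 a_{n-1} - 3 a_{n-2} = 0,  where D(n) = (r+n)(r+n-1) + (-9/2)(r+n) + (7).
  a_n = [-3 a_{n-1} + 3 a_{n-2}] / D(n).
Since the indicial polynomial factors as (r - r_1)(r - r_2), D(n) = (r_1 + n - r_1)(r_1 + n - r_2) = n(n + 3/2).
Evaluating step by step (a_0 = 1):
  n = 1: D(1) = 1(1 + 3/2) = 5/2; numerator = -3(1) = -3; a_1 = (-3)/(5/2) = -6/5
  n = 2: D(2) = 2(2 + 3/2) = 7; numerator = -3(-6/5) + 3(1) = 33/5; a_2 = (33/5)/(7) = 33/35
  n = 3: D(3) = 3(3 + 3/2) = 27/2; numerator = -3(33/35) + 3(-6/5) = -45/7; a_3 = (-45/7)/(27/2) = -10/21
  n = 4: D(4) = 4(4 + 3/2) = 22; numerator = -3(-10/21) + 3(33/35) = 149/35; a_4 = (149/35)/(22) = 149/770
  n = 5: D(5) = 5(5 + 3/2) = 65/2; numerator = -3(149/770) + 3(-10/21) = -221/110; a_5 = (-221/110)/(65/2) = -17/275
  n = 6: D(6) = 6(6 + 3/2) = 45; numerator = -3(-17/275) + 3(149/770) = 2949/3850; a_6 = (2949/3850)/(45) = 983/57750

r = 7/2; a_0 = 1; a_1 = -6/5; a_2 = 33/35; a_3 = -10/21; a_4 = 149/770; a_5 = -17/275; a_6 = 983/57750


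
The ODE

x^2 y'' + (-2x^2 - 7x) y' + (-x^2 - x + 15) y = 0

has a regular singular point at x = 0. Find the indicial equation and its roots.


Divide by x^2 to reach normal form y'' + P_1(x) y' + P_2(x) y = 0 with P_1(x) = -2 - 7/x and P_2(x) = -1 - 1/x + 15/x^2.
x = 0 is a singular point because the y'-coefficient -2 - 7/x has a pole at x = 0 and the y-coefficient -1 - 1/x + 15/x^2 has a pole at x = 0.
It is a regular singular point because x P_1(x) = p(x) = -2x - 7 and x^2 P_2(x) = q(x) = -x^2 - x + 15 are polynomials, hence analytic at x = 0.
p(0) = -7,  q(0) = 15.
Indicial equation: r(r-1) + p(0) r + q(0) = 0, i.e. r^2 + (p(0) - 1) r + q(0) = 0, i.e. r^2 - 8 r + 15 = 0.
Discriminant: (-8)^2 - 4(15) = 4, so r = (8 ± 2)/2.
Solving: r_1 = 5, r_2 = 3.

indicial: r^2 - 8 r + 15 = 0; roots r_1 = 5, r_2 = 3


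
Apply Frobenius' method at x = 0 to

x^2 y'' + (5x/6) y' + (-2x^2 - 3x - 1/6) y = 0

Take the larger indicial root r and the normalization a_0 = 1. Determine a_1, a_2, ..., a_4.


Write in Frobenius form y'' + (p(x)/x) y' + (q(x)/x^2) y = 0:
  p(x) = 5/6,  q(x) = -2x^2 - 3x - 1/6.
Indicial equation: r(r-1) + (5/6) r + (-1/6) = 0 -> roots r_1 = 1/2, r_2 = -1/3.
Take r = r_1 = 1/2. Let y(x) = x^r sum_{n>=0} a_n x^n with a_0 = 1.
Substitute y = x^r sum a_n x^n and match x^{r+n}. The recurrence is
  D(n) a_n - 3 a_{n-1} - 2 a_{n-2} = 0,  where D(n) = (r+n)(r+n-1) + (5/6)(r+n) + (-1/6).
  a_n = [3 a_{n-1} + 2 a_{n-2}] / D(n).
Since the indicial polynomial factors as (r - r_1)(r - r_2), D(n) = (r_1 + n - r_1)(r_1 + n - r_2) = n(n + 5/6).
Evaluating step by step (a_0 = 1):
  n = 1: D(1) = 1(1 + 5/6) = 11/6; numerator = 3(1) = 3; a_1 = (3)/(11/6) = 18/11
  n = 2: D(2) = 2(2 + 5/6) = 17/3; numerator = 3(18/11) + 2(1) = 76/11; a_2 = (76/11)/(17/3) = 228/187
  n = 3: D(3) = 3(3 + 5/6) = 23/2; numerator = 3(228/187) + 2(18/11) = 1296/187; a_3 = (1296/187)/(23/2) = 2592/4301
  n = 4: D(4) = 4(4 + 5/6) = 58/3; numerator = 3(2592/4301) + 2(228/187) = 18264/4301; a_4 = (18264/4301)/(58/3) = 27396/124729

r = 1/2; a_0 = 1; a_1 = 18/11; a_2 = 228/187; a_3 = 2592/4301; a_4 = 27396/124729


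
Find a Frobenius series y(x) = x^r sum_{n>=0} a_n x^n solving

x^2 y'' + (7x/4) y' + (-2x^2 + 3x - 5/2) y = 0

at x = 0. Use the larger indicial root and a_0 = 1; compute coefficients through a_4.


Write in Frobenius form y'' + (p(x)/x) y' + (q(x)/x^2) y = 0:
  p(x) = 7/4,  q(x) = -2x^2 + 3x - 5/2.
Indicial equation: r(r-1) + (7/4) r + (-5/2) = 0 -> roots r_1 = 5/4, r_2 = -2.
Take r = r_1 = 5/4. Let y(x) = x^r sum_{n>=0} a_n x^n with a_0 = 1.
Substitute y = x^r sum a_n x^n and match x^{r+n}. The recurrence is
  D(n) a_n + 3 a_{n-1} - 2 a_{n-2} = 0,  where D(n) = (r+n)(r+n-1) + (7/4)(r+n) + (-5/2).
  a_n = [-3 a_{n-1} + 2 a_{n-2}] / D(n).
Since the indicial polynomial factors as (r - r_1)(r - r_2), D(n) = (r_1 + n - r_1)(r_1 + n - r_2) = n(n + 13/4).
Evaluating step by step (a_0 = 1):
  n = 1: D(1) = 1(1 + 13/4) = 17/4; numerator = -3(1) = -3; a_1 = (-3)/(17/4) = -12/17
  n = 2: D(2) = 2(2 + 13/4) = 21/2; numerator = -3(-12/17) + 2(1) = 70/17; a_2 = (70/17)/(21/2) = 20/51
  n = 3: D(3) = 3(3 + 13/4) = 75/4; numerator = -3(20/51) + 2(-12/17) = -44/17; a_3 = (-44/17)/(75/4) = -176/1275
  n = 4: D(4) = 4(4 + 13/4) = 29; numerator = -3(-176/1275) + 2(20/51) = 1528/1275; a_4 = (1528/1275)/(29) = 1528/36975

r = 5/4; a_0 = 1; a_1 = -12/17; a_2 = 20/51; a_3 = -176/1275; a_4 = 1528/36975


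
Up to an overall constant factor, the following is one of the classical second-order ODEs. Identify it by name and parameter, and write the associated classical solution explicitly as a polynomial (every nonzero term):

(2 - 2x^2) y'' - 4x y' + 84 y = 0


All three coefficients share the factor 2; dividing through by 2 gives  (1 - x^2) y'' - 2x y' + 42 y = 0.
This matches the Legendre equation (1 - x^2) y'' - 2x y' + n(n+1) y = 0 (note the -2x y' term) with n(n+1) = 42, so n = 6; the polynomial solution is P_6(x).
With y = sum_k a_k x^k, matching x^k gives (k+2)(k+1) a_{k+2} = [k(k+1) - n(n+1)] a_k = (k - 6)(k + 7) a_k. The right side vanishes at k = 6, so the series with the parity of 6 terminates at degree 6.
Standard normalization (P_n(1) = 1): leading coefficient (2n)!/(2^n (n!)^2) = 479001600/(64*518400) = 231/16, so a_6 = 231/16. Work downward with a_k = (k+1)(k+2) a_{k+2} / ((k - 6)(k + 7)):
  a_4 = (5)(6)(231/16) / ((4 - 6)(4 + 7)) = (3465/8)/(-22) = -315/16
  a_2 = (3)(4)(-315/16) / ((2 - 6)(2 + 7)) = (-945/4)/(-36) = 105/16
  a_0 = (1)(2)(105/16) / ((0 - 6)(0 + 7)) = (105/8)/(-42) = -5/16
Hence P_6(x) = 231 x^6/16 - 315 x^4/16 + 105 x^2/16 - 5/16.

P_6(x); series = 231 x^6/16 - 315 x^4/16 + 105 x^2/16 - 5/16


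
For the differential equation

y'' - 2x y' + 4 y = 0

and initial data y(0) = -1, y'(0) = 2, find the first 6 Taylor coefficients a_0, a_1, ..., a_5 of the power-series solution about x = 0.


Ansatz: y(x) = sum_{n>=0} a_n x^n, so y'(x) = sum_{n>=1} n a_n x^(n-1) and y''(x) = sum_{n>=2} n(n-1) a_n x^(n-2).
Substitute into P(x) y'' + Q(x) y' + R(x) y = 0 with P(x) = 1, Q(x) = -2x, R(x) = 4, and match powers of x.
Initial conditions: a_0 = -1, a_1 = 2.
Setting the coefficient of each power of x to zero and solving order by order (substituting the coefficients already found):
  x^0: 2 a_2 + 4 a_0 = 0  ->  2 a_2 = -4 a_0 = 4  ->  a_2 = 2
  x^1: 6 a_3 + 2 a_1 = 0  ->  6 a_3 = -2 a_1 = -4  ->  a_3 = -2/3
  x^2: 12 a_4 = 0  ->  a_4 = 0
  x^3: 20 a_5 - 2 a_3 = 0  ->  20 a_5 = 2 a_3 = -4/3  ->  a_5 = -1/15
Truncated series: y(x) = -1 + 2 x + 2 x^2 - (2/3) x^3 - (1/15) x^5 + O(x^6).

a_0 = -1; a_1 = 2; a_2 = 2; a_3 = -2/3; a_4 = 0; a_5 = -1/15


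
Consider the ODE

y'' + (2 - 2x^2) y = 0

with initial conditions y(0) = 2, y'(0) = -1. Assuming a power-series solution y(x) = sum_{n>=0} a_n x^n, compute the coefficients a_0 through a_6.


Ansatz: y(x) = sum_{n>=0} a_n x^n, so y'(x) = sum_{n>=1} n a_n x^(n-1) and y''(x) = sum_{n>=2} n(n-1) a_n x^(n-2).
Substitute into P(x) y'' + Q(x) y' + R(x) y = 0 with P(x) = 1, Q(x) = 0, R(x) = 2 - 2x^2, and match powers of x.
Initial conditions: a_0 = 2, a_1 = -1.
Setting the coefficient of each power of x to zero and solving order by order (substituting the coefficients already found):
  x^0: 2 a_2 + 2 a_0 = 0  ->  2 a_2 = -2 a_0 = -4  ->  a_2 = -2
  x^1: 6 a_3 + 2 a_1 = 0  ->  6 a_3 = -2 a_1 = 2  ->  a_3 = 1/3
  x^2: 12 a_4 + 2 a_2 - 2 a_0 = 0  ->  12 a_4 = -2 a_2 + 2 a_0 = 8  ->  a_4 = 2/3
  x^3: 20 a_5 + 2 a_3 - 2 a_1 = 0  ->  20 a_5 = -2 a_3 + 2 a_1 = -8/3  ->  a_5 = -2/15
  x^4: 30 a_6 + 2 a_4 - 2 a_2 = 0  ->  30 a_6 = -2 a_4 + 2 a_2 = -16/3  ->  a_6 = -8/45
Truncated series: y(x) = 2 - x - 2 x^2 + (1/3) x^3 + (2/3) x^4 - (2/15) x^5 - (8/45) x^6 + O(x^7).

a_0 = 2; a_1 = -1; a_2 = -2; a_3 = 1/3; a_4 = 2/3; a_5 = -2/15; a_6 = -8/45


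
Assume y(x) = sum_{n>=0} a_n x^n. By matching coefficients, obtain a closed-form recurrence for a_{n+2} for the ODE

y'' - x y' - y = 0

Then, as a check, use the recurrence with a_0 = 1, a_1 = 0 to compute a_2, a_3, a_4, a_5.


Substitute y = sum_n a_n x^n.
y''(x) has coefficient (n+2)(n+1) a_{n+2} at x^n;
-x y'(x) has coefficient -n a_n at x^n (shift);
-y(x) has coefficient -1 a_n at x^n.
Matching x^n: (n+2)(n+1) a_{n+2} + (-n - 1) a_n = 0.
Thus a_{n+2} = (n + 1) / ((n+1)(n+2)) * a_n.

Check with a_0 = 1, a_1 = 0 (apply the recurrence for n = 0, 1, 2, 3): a_0 = 1, a_1 = 0, a_2 = 1/2, a_3 = 0, a_4 = 1/8, a_5 = 0.

a_(n+2) = (n + 1) / ((n+1)(n+2)) * a_n; check: a_0 = 1, a_1 = 0, a_2 = 1/2, a_3 = 0, a_4 = 1/8, a_5 = 0


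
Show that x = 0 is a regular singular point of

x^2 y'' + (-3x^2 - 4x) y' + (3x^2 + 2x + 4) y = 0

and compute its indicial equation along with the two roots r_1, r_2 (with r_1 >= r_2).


Divide by x^2 to reach normal form y'' + P_1(x) y' + P_2(x) y = 0 with P_1(x) = -3 - 4/x and P_2(x) = 3 + 2/x + 4/x^2.
x = 0 is a singular point because the y'-coefficient -3 - 4/x has a pole at x = 0 and the y-coefficient 3 + 2/x + 4/x^2 has a pole at x = 0.
It is a regular singular point because x P_1(x) = p(x) = -3x - 4 and x^2 P_2(x) = q(x) = 3x^2 + 2x + 4 are polynomials, hence analytic at x = 0.
p(0) = -4,  q(0) = 4.
Indicial equation: r(r-1) + p(0) r + q(0) = 0, i.e. r^2 + (p(0) - 1) r + q(0) = 0, i.e. r^2 - 5 r + 4 = 0.
Discriminant: (-5)^2 - 4(4) = 9, so r = (5 ± 3)/2.
Solving: r_1 = 4, r_2 = 1.

indicial: r^2 - 5 r + 4 = 0; roots r_1 = 4, r_2 = 1


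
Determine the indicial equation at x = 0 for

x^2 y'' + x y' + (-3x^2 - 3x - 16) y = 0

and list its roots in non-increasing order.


Divide by x^2 to reach normal form y'' + P_1(x) y' + P_2(x) y = 0 with P_1(x) = 1/x and P_2(x) = -3 - 3/x - 16/x^2.
x = 0 is a singular point because the y'-coefficient 1/x has a pole at x = 0 and the y-coefficient -3 - 3/x - 16/x^2 has a pole at x = 0.
It is a regular singular point because x P_1(x) = p(x) = 1 and x^2 P_2(x) = q(x) = -3x^2 - 3x - 16 are polynomials, hence analytic at x = 0.
p(0) = 1,  q(0) = -16.
Indicial equation: r(r-1) + p(0) r + q(0) = 0, i.e. r^2 + (p(0) - 1) r + q(0) = 0, i.e. r^2 - 16 = 0.
Discriminant: (0)^2 - 4(-16) = 64, so r = (0 ± 8)/2.
Solving: r_1 = 4, r_2 = -4.

indicial: r^2 - 16 = 0; roots r_1 = 4, r_2 = -4


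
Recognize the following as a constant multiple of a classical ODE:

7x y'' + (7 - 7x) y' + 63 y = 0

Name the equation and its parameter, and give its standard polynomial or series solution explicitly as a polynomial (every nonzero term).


All three coefficients share the factor 7; dividing through by 7 gives  x y'' + (1 - x) y' + 9 y = 0.
This matches the Laguerre equation x y'' + (1 - x) y' + n y = 0 with n = 9; the polynomial solution is L_9(x).
With y = sum_k a_k x^k, matching x^k gives (k+1)k a_{k+1} + (k+1) a_{k+1} - k a_k + n a_k = 0, i.e. (k+1)^2 a_{k+1} = (k - n) a_k = (k - 9) a_k. The right side vanishes at k = 9, so the series terminates at degree 9.
Standard normalization L_n(0) = 1 gives a_0 = 1. Work upward with a_{k+1} = (k - 9) a_k / (k+1)^2:
  a_1 = (0 - 9)(1) / 1^2 = -9/1 = -9
  a_2 = (1 - 9)(-9) / 2^2 = 72/4 = 18
  a_3 = (2 - 9)(18) / 3^2 = -126/9 = -14
  a_4 = (3 - 9)(-14) / 4^2 = 84/16 = 21/4
  a_5 = (4 - 9)(21/4) / 5^2 = (-105/4)/25 = -21/20
  a_6 = (5 - 9)(-21/20) / 6^2 = (21/5)/36 = 7/60
  a_7 = (6 - 9)(7/60) / 7^2 = (-7/20)/49 = -1/140
  a_8 = (7 - 9)(-1/140) / 8^2 = (1/70)/64 = 1/4480
  a_9 = (8 - 9)(1/4480) / 9^2 = (-1/4480)/81 = -1/362880
Hence L_9(x) = -x^9/362880 + x^8/4480 - x^7/140 + 7 x^6/60 - 21 x^5/20 + 21 x^4/4 - 14 x^3 + 18 x^2 - 9 x + 1.

L_9(x); series = -x^9/362880 + x^8/4480 - x^7/140 + 7 x^6/60 - 21 x^5/20 + 21 x^4/4 - 14 x^3 + 18 x^2 - 9 x + 1


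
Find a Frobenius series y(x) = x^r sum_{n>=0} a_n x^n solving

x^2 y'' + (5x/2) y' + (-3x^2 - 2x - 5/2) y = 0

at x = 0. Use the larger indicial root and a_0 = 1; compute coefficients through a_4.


Write in Frobenius form y'' + (p(x)/x) y' + (q(x)/x^2) y = 0:
  p(x) = 5/2,  q(x) = -3x^2 - 2x - 5/2.
Indicial equation: r(r-1) + (5/2) r + (-5/2) = 0 -> roots r_1 = 1, r_2 = -5/2.
Take r = r_1 = 1. Let y(x) = x^r sum_{n>=0} a_n x^n with a_0 = 1.
Substitute y = x^r sum a_n x^n and match x^{r+n}. The recurrence is
  D(n) a_n - 2 a_{n-1} - 3 a_{n-2} = 0,  where D(n) = (r+n)(r+n-1) + (5/2)(r+n) + (-5/2).
  a_n = [2 a_{n-1} + 3 a_{n-2}] / D(n).
Since the indicial polynomial factors as (r - r_1)(r - r_2), D(n) = (r_1 + n - r_1)(r_1 + n - r_2) = n(n + 7/2).
Evaluating step by step (a_0 = 1):
  n = 1: D(1) = 1(1 + 7/2) = 9/2; numerator = 2(1) = 2; a_1 = (2)/(9/2) = 4/9
  n = 2: D(2) = 2(2 + 7/2) = 11; numerator = 2(4/9) + 3(1) = 35/9; a_2 = (35/9)/(11) = 35/99
  n = 3: D(3) = 3(3 + 7/2) = 39/2; numerator = 2(35/99) + 3(4/9) = 202/99; a_3 = (202/99)/(39/2) = 404/3861
  n = 4: D(4) = 4(4 + 7/2) = 30; numerator = 2(404/3861) + 3(35/99) = 4903/3861; a_4 = (4903/3861)/(30) = 4903/115830

r = 1; a_0 = 1; a_1 = 4/9; a_2 = 35/99; a_3 = 404/3861; a_4 = 4903/115830


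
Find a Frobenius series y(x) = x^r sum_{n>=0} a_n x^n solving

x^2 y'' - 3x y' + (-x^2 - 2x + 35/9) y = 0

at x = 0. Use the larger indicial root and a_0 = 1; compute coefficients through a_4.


Write in Frobenius form y'' + (p(x)/x) y' + (q(x)/x^2) y = 0:
  p(x) = -3,  q(x) = -x^2 - 2x + 35/9.
Indicial equation: r(r-1) + (-3) r + (35/9) = 0 -> roots r_1 = 7/3, r_2 = 5/3.
Take r = r_1 = 7/3. Let y(x) = x^r sum_{n>=0} a_n x^n with a_0 = 1.
Substitute y = x^r sum a_n x^n and match x^{r+n}. The recurrence is
  D(n) a_n - 2 a_{n-1} - 1 a_{n-2} = 0,  where D(n) = (r+n)(r+n-1) + (-3)(r+n) + (35/9).
  a_n = [2 a_{n-1} + 1 a_{n-2}] / D(n).
Since the indicial polynomial factors as (r - r_1)(r - r_2), D(n) = (r_1 + n - r_1)(r_1 + n - r_2) = n(n + 2/3).
Evaluating step by step (a_0 = 1):
  n = 1: D(1) = 1(1 + 2/3) = 5/3; numerator = 2(1) = 2; a_1 = (2)/(5/3) = 6/5
  n = 2: D(2) = 2(2 + 2/3) = 16/3; numerator = 2(6/5) + 1(1) = 17/5; a_2 = (17/5)/(16/3) = 51/80
  n = 3: D(3) = 3(3 + 2/3) = 11; numerator = 2(51/80) + 1(6/5) = 99/40; a_3 = (99/40)/(11) = 9/40
  n = 4: D(4) = 4(4 + 2/3) = 56/3; numerator = 2(9/40) + 1(51/80) = 87/80; a_4 = (87/80)/(56/3) = 261/4480

r = 7/3; a_0 = 1; a_1 = 6/5; a_2 = 51/80; a_3 = 9/40; a_4 = 261/4480


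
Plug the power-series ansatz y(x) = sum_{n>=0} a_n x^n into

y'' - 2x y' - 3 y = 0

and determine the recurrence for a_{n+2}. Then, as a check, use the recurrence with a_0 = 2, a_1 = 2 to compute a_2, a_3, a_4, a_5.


Substitute y = sum_n a_n x^n.
y''(x) has coefficient (n+2)(n+1) a_{n+2} at x^n;
-2 x y'(x) has coefficient -2 n a_n at x^n (shift);
-3 y(x) has coefficient -3 a_n at x^n.
Matching x^n: (n+2)(n+1) a_{n+2} + (-2n - 3) a_n = 0.
Thus a_{n+2} = (2n + 3) / ((n+1)(n+2)) * a_n.

Check with a_0 = 2, a_1 = 2 (apply the recurrence for n = 0, 1, 2, 3): a_0 = 2, a_1 = 2, a_2 = 3, a_3 = 5/3, a_4 = 7/4, a_5 = 3/4.

a_(n+2) = (2n + 3) / ((n+1)(n+2)) * a_n; check: a_0 = 2, a_1 = 2, a_2 = 3, a_3 = 5/3, a_4 = 7/4, a_5 = 3/4


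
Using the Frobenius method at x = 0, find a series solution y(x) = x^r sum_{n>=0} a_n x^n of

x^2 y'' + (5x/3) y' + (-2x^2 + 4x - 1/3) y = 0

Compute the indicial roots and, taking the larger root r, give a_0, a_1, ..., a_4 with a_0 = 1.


Write in Frobenius form y'' + (p(x)/x) y' + (q(x)/x^2) y = 0:
  p(x) = 5/3,  q(x) = -2x^2 + 4x - 1/3.
Indicial equation: r(r-1) + (5/3) r + (-1/3) = 0 -> roots r_1 = 1/3, r_2 = -1.
Take r = r_1 = 1/3. Let y(x) = x^r sum_{n>=0} a_n x^n with a_0 = 1.
Substitute y = x^r sum a_n x^n and match x^{r+n}. The recurrence is
  D(n) a_n + 4 a_{n-1} - 2 a_{n-2} = 0,  where D(n) = (r+n)(r+n-1) + (5/3)(r+n) + (-1/3).
  a_n = [-4 a_{n-1} + 2 a_{n-2}] / D(n).
Since the indicial polynomial factors as (r - r_1)(r - r_2), D(n) = (r_1 + n - r_1)(r_1 + n - r_2) = n(n + 4/3).
Evaluating step by step (a_0 = 1):
  n = 1: D(1) = 1(1 + 4/3) = 7/3; numerator = -4(1) = -4; a_1 = (-4)/(7/3) = -12/7
  n = 2: D(2) = 2(2 + 4/3) = 20/3; numerator = -4(-12/7) + 2(1) = 62/7; a_2 = (62/7)/(20/3) = 93/70
  n = 3: D(3) = 3(3 + 4/3) = 13; numerator = -4(93/70) + 2(-12/7) = -306/35; a_3 = (-306/35)/(13) = -306/455
  n = 4: D(4) = 4(4 + 4/3) = 64/3; numerator = -4(-306/455) + 2(93/70) = 2433/455; a_4 = (2433/455)/(64/3) = 7299/29120

r = 1/3; a_0 = 1; a_1 = -12/7; a_2 = 93/70; a_3 = -306/455; a_4 = 7299/29120


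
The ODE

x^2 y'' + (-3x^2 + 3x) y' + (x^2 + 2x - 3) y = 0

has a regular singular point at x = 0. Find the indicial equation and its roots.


Divide by x^2 to reach normal form y'' + P_1(x) y' + P_2(x) y = 0 with P_1(x) = -3 + 3/x and P_2(x) = 1 + 2/x - 3/x^2.
x = 0 is a singular point because the y'-coefficient -3 + 3/x has a pole at x = 0 and the y-coefficient 1 + 2/x - 3/x^2 has a pole at x = 0.
It is a regular singular point because x P_1(x) = p(x) = 3 - 3x and x^2 P_2(x) = q(x) = x^2 + 2x - 3 are polynomials, hence analytic at x = 0.
p(0) = 3,  q(0) = -3.
Indicial equation: r(r-1) + p(0) r + q(0) = 0, i.e. r^2 + (p(0) - 1) r + q(0) = 0, i.e. r^2 + 2 r - 3 = 0.
Discriminant: (2)^2 - 4(-3) = 16, so r = (-2 ± 4)/2.
Solving: r_1 = 1, r_2 = -3.

indicial: r^2 + 2 r - 3 = 0; roots r_1 = 1, r_2 = -3


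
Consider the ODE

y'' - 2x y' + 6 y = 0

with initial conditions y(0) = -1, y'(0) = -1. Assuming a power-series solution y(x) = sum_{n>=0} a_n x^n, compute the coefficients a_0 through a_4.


Ansatz: y(x) = sum_{n>=0} a_n x^n, so y'(x) = sum_{n>=1} n a_n x^(n-1) and y''(x) = sum_{n>=2} n(n-1) a_n x^(n-2).
Substitute into P(x) y'' + Q(x) y' + R(x) y = 0 with P(x) = 1, Q(x) = -2x, R(x) = 6, and match powers of x.
Initial conditions: a_0 = -1, a_1 = -1.
Setting the coefficient of each power of x to zero and solving order by order (substituting the coefficients already found):
  x^0: 2 a_2 + 6 a_0 = 0  ->  2 a_2 = -6 a_0 = 6  ->  a_2 = 3
  x^1: 6 a_3 + 4 a_1 = 0  ->  6 a_3 = -4 a_1 = 4  ->  a_3 = 2/3
  x^2: 12 a_4 + 2 a_2 = 0  ->  12 a_4 = -2 a_2 = -6  ->  a_4 = -1/2
Truncated series: y(x) = -1 - x + 3 x^2 + (2/3) x^3 - (1/2) x^4 + O(x^5).

a_0 = -1; a_1 = -1; a_2 = 3; a_3 = 2/3; a_4 = -1/2


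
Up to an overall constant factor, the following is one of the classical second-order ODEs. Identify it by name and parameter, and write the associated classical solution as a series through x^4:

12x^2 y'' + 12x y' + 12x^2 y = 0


All three coefficients share the factor 12; dividing through by 12 gives  x^2 y'' + x y' + x^2 y = 0.
This matches the Bessel equation x^2 y'' + x y' + (x^2 - nu^2) y = 0 with nu^2 = 0, so nu = 0; the solution bounded at x = 0 is J_0(x).
Frobenius at x = 0: indicial roots ±nu; for r = nu the recurrence k(k + 2nu) c_k = -c_{k-2} gives the standard series J_nu(x) = sum_{k>=0} (-1)^k / (k! (k+nu)!) (x/2)^(2k+nu). Evaluate the first 3 terms:
  k = 0: (-1)^0 / (0! * 0! * 2^0) x^0 = 1/(1*1*1) x^0 = (1) x^0
  k = 1: (-1)^1 / (1! * 1! * 2^2) x^2 = -1/(1*1*4) x^2 = (-1/4) x^2
  k = 2: (-1)^2 / (2! * 2! * 2^4) x^4 = 1/(2*2*16) x^4 = (1/64) x^4
Hence J_0(x) = x^4/64 - x^2/4 + 1 + ....

J_0(x); series = x^4/64 - x^2/4 + 1


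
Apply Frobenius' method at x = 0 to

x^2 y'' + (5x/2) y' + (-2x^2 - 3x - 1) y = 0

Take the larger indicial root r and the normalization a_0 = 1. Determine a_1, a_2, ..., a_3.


Write in Frobenius form y'' + (p(x)/x) y' + (q(x)/x^2) y = 0:
  p(x) = 5/2,  q(x) = -2x^2 - 3x - 1.
Indicial equation: r(r-1) + (5/2) r + (-1) = 0 -> roots r_1 = 1/2, r_2 = -2.
Take r = r_1 = 1/2. Let y(x) = x^r sum_{n>=0} a_n x^n with a_0 = 1.
Substitute y = x^r sum a_n x^n and match x^{r+n}. The recurrence is
  D(n) a_n - 3 a_{n-1} - 2 a_{n-2} = 0,  where D(n) = (r+n)(r+n-1) + (5/2)(r+n) + (-1).
  a_n = [3 a_{n-1} + 2 a_{n-2}] / D(n).
Since the indicial polynomial factors as (r - r_1)(r - r_2), D(n) = (r_1 + n - r_1)(r_1 + n - r_2) = n(n + 5/2).
Evaluating step by step (a_0 = 1):
  n = 1: D(1) = 1(1 + 5/2) = 7/2; numerator = 3(1) = 3; a_1 = (3)/(7/2) = 6/7
  n = 2: D(2) = 2(2 + 5/2) = 9; numerator = 3(6/7) + 2(1) = 32/7; a_2 = (32/7)/(9) = 32/63
  n = 3: D(3) = 3(3 + 5/2) = 33/2; numerator = 3(32/63) + 2(6/7) = 68/21; a_3 = (68/21)/(33/2) = 136/693

r = 1/2; a_0 = 1; a_1 = 6/7; a_2 = 32/63; a_3 = 136/693


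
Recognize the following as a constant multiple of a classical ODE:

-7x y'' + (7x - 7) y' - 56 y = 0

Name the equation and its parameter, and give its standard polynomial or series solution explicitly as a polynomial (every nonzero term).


All three coefficients share the factor -7; dividing through by -7 gives  x y'' + (1 - x) y' + 8 y = 0.
This matches the Laguerre equation x y'' + (1 - x) y' + n y = 0 with n = 8; the polynomial solution is L_8(x).
With y = sum_k a_k x^k, matching x^k gives (k+1)k a_{k+1} + (k+1) a_{k+1} - k a_k + n a_k = 0, i.e. (k+1)^2 a_{k+1} = (k - n) a_k = (k - 8) a_k. The right side vanishes at k = 8, so the series terminates at degree 8.
Standard normalization L_n(0) = 1 gives a_0 = 1. Work upward with a_{k+1} = (k - 8) a_k / (k+1)^2:
  a_1 = (0 - 8)(1) / 1^2 = -8/1 = -8
  a_2 = (1 - 8)(-8) / 2^2 = 56/4 = 14
  a_3 = (2 - 8)(14) / 3^2 = -84/9 = -28/3
  a_4 = (3 - 8)(-28/3) / 4^2 = (140/3)/16 = 35/12
  a_5 = (4 - 8)(35/12) / 5^2 = (-35/3)/25 = -7/15
  a_6 = (5 - 8)(-7/15) / 6^2 = (7/5)/36 = 7/180
  a_7 = (6 - 8)(7/180) / 7^2 = (-7/90)/49 = -1/630
  a_8 = (7 - 8)(-1/630) / 8^2 = (1/630)/64 = 1/40320
Hence L_8(x) = x^8/40320 - x^7/630 + 7 x^6/180 - 7 x^5/15 + 35 x^4/12 - 28 x^3/3 + 14 x^2 - 8 x + 1.

L_8(x); series = x^8/40320 - x^7/630 + 7 x^6/180 - 7 x^5/15 + 35 x^4/12 - 28 x^3/3 + 14 x^2 - 8 x + 1


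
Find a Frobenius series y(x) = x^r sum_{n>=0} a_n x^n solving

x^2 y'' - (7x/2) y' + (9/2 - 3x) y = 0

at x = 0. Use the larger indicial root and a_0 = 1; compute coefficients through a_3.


Write in Frobenius form y'' + (p(x)/x) y' + (q(x)/x^2) y = 0:
  p(x) = -7/2,  q(x) = 9/2 - 3x.
Indicial equation: r(r-1) + (-7/2) r + (9/2) = 0 -> roots r_1 = 3, r_2 = 3/2.
Take r = r_1 = 3. Let y(x) = x^r sum_{n>=0} a_n x^n with a_0 = 1.
Substitute y = x^r sum a_n x^n and match x^{r+n}. The recurrence is
  D(n) a_n - 3 a_{n-1} = 0,  where D(n) = (r+n)(r+n-1) + (-7/2)(r+n) + (9/2).
  a_n = 3 / D(n) * a_{n-1}.
Since the indicial polynomial factors as (r - r_1)(r - r_2), D(n) = (r_1 + n - r_1)(r_1 + n - r_2) = n(n + 3/2).
Evaluating step by step (a_0 = 1):
  n = 1: D(1) = 1(1 + 3/2) = 5/2; numerator = 3(1) = 3; a_1 = (3)/(5/2) = 6/5
  n = 2: D(2) = 2(2 + 3/2) = 7; numerator = 3(6/5) = 18/5; a_2 = (18/5)/(7) = 18/35
  n = 3: D(3) = 3(3 + 3/2) = 27/2; numerator = 3(18/35) = 54/35; a_3 = (54/35)/(27/2) = 4/35

r = 3; a_0 = 1; a_1 = 6/5; a_2 = 18/35; a_3 = 4/35


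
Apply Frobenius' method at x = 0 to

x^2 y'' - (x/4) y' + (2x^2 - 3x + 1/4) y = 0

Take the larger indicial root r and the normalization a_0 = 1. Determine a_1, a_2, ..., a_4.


Write in Frobenius form y'' + (p(x)/x) y' + (q(x)/x^2) y = 0:
  p(x) = -1/4,  q(x) = 2x^2 - 3x + 1/4.
Indicial equation: r(r-1) + (-1/4) r + (1/4) = 0 -> roots r_1 = 1, r_2 = 1/4.
Take r = r_1 = 1. Let y(x) = x^r sum_{n>=0} a_n x^n with a_0 = 1.
Substitute y = x^r sum a_n x^n and match x^{r+n}. The recurrence is
  D(n) a_n - 3 a_{n-1} + 2 a_{n-2} = 0,  where D(n) = (r+n)(r+n-1) + (-1/4)(r+n) + (1/4).
  a_n = [3 a_{n-1} - 2 a_{n-2}] / D(n).
Since the indicial polynomial factors as (r - r_1)(r - r_2), D(n) = (r_1 + n - r_1)(r_1 + n - r_2) = n(n + 3/4).
Evaluating step by step (a_0 = 1):
  n = 1: D(1) = 1(1 + 3/4) = 7/4; numerator = 3(1) = 3; a_1 = (3)/(7/4) = 12/7
  n = 2: D(2) = 2(2 + 3/4) = 11/2; numerator = 3(12/7) - 2(1) = 22/7; a_2 = (22/7)/(11/2) = 4/7
  n = 3: D(3) = 3(3 + 3/4) = 45/4; numerator = 3(4/7) - 2(12/7) = -12/7; a_3 = (-12/7)/(45/4) = -16/105
  n = 4: D(4) = 4(4 + 3/4) = 19; numerator = 3(-16/105) - 2(4/7) = -8/5; a_4 = (-8/5)/(19) = -8/95

r = 1; a_0 = 1; a_1 = 12/7; a_2 = 4/7; a_3 = -16/105; a_4 = -8/95


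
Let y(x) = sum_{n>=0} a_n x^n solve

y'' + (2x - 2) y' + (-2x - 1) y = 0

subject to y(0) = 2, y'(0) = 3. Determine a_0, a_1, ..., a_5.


Ansatz: y(x) = sum_{n>=0} a_n x^n, so y'(x) = sum_{n>=1} n a_n x^(n-1) and y''(x) = sum_{n>=2} n(n-1) a_n x^(n-2).
Substitute into P(x) y'' + Q(x) y' + R(x) y = 0 with P(x) = 1, Q(x) = 2x - 2, R(x) = -2x - 1, and match powers of x.
Initial conditions: a_0 = 2, a_1 = 3.
Setting the coefficient of each power of x to zero and solving order by order (substituting the coefficients already found):
  x^0: 2 a_2 - 2 a_1 - a_0 = 0  ->  2 a_2 = 2 a_1 + a_0 = 8  ->  a_2 = 4
  x^1: 6 a_3 - 4 a_2 + a_1 - 2 a_0 = 0  ->  6 a_3 = 4 a_2 - a_1 + 2 a_0 = 17  ->  a_3 = 17/6
  x^2: 12 a_4 - 6 a_3 + 3 a_2 - 2 a_1 = 0  ->  12 a_4 = 6 a_3 - 3 a_2 + 2 a_1 = 11  ->  a_4 = 11/12
  x^3: 20 a_5 - 8 a_4 + 5 a_3 - 2 a_2 = 0  ->  20 a_5 = 8 a_4 - 5 a_3 + 2 a_2 = 7/6  ->  a_5 = 7/120
Truncated series: y(x) = 2 + 3 x + 4 x^2 + (17/6) x^3 + (11/12) x^4 + (7/120) x^5 + O(x^6).

a_0 = 2; a_1 = 3; a_2 = 4; a_3 = 17/6; a_4 = 11/12; a_5 = 7/120


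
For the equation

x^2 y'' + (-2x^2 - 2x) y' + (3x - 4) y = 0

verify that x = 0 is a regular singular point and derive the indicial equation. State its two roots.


Divide by x^2 to reach normal form y'' + P_1(x) y' + P_2(x) y = 0 with P_1(x) = -2 - 2/x and P_2(x) = 3/x - 4/x^2.
x = 0 is a singular point because the y'-coefficient -2 - 2/x has a pole at x = 0 and the y-coefficient 3/x - 4/x^2 has a pole at x = 0.
It is a regular singular point because x P_1(x) = p(x) = -2x - 2 and x^2 P_2(x) = q(x) = 3x - 4 are polynomials, hence analytic at x = 0.
p(0) = -2,  q(0) = -4.
Indicial equation: r(r-1) + p(0) r + q(0) = 0, i.e. r^2 + (p(0) - 1) r + q(0) = 0, i.e. r^2 - 3 r - 4 = 0.
Discriminant: (-3)^2 - 4(-4) = 25, so r = (3 ± 5)/2.
Solving: r_1 = 4, r_2 = -1.

indicial: r^2 - 3 r - 4 = 0; roots r_1 = 4, r_2 = -1


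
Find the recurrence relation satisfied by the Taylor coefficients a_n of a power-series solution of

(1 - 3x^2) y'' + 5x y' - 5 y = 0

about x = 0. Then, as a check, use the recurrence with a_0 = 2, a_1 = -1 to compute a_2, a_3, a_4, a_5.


Substitute y = sum_n a_n x^n.
(1 - 3 x^2) y'' contributes (n+2)(n+1) a_{n+2} - 3 n(n-1) a_n at x^n.
5 x y'(x) contributes 5 n a_n at x^n.
-5 y(x) contributes -5 a_n at x^n.
Matching x^n: (n+2)(n+1) a_{n+2} + (-3 n(n-1) + 5 n - 5) a_n = 0.
Thus a_{n+2} = (3 n(n-1) - 5 n + 5) / ((n+1)(n+2)) * a_n.

Check with a_0 = 2, a_1 = -1 (apply the recurrence for n = 0, 1, 2, 3): a_0 = 2, a_1 = -1, a_2 = 5, a_3 = 0, a_4 = 5/12, a_5 = 0.

a_(n+2) = (3 n(n-1) - 5 n + 5) / ((n+1)(n+2)) * a_n; check: a_0 = 2, a_1 = -1, a_2 = 5, a_3 = 0, a_4 = 5/12, a_5 = 0


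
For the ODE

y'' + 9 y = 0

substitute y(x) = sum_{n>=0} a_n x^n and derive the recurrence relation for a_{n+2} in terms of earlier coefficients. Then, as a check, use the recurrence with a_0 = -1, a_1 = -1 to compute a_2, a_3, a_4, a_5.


Substitute y = sum_n a_n x^n into y'' + (const) y = 0.
y''(x) = sum_{n>=0} (n+2)(n+1) a_{n+2} x^n.
The ODE becomes sum_n [(n+2)(n+1) a_{n+2} + 9 a_n] x^n = 0.
Setting each coefficient to zero gives the recurrence:
  (n+2)(n+1) a_{n+2} + 9 a_n = 0,
  a_{n+2} = -9 / ((n+1)(n+2)) a_n.

Check with a_0 = -1, a_1 = -1 (apply the recurrence for n = 0, 1, 2, 3): a_0 = -1, a_1 = -1, a_2 = 9/2, a_3 = 3/2, a_4 = -27/8, a_5 = -27/40.

a_{n+2} = -9/((n+1)(n+2)) * a_n; check: a_0 = -1, a_1 = -1, a_2 = 9/2, a_3 = 3/2, a_4 = -27/8, a_5 = -27/40


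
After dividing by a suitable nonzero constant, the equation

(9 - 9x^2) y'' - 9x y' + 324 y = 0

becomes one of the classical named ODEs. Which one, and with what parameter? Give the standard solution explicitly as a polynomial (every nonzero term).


All three coefficients share the factor 9; dividing through by 9 gives  (1 - x^2) y'' - x y' + 36 y = 0.
This matches the Chebyshev equation (1 - x^2) y'' - x y' + n^2 y = 0 (note the -x y' term, not -2x y') with n^2 = 36, so n = 6; the polynomial solution is T_6(x).
With y = sum_k a_k x^k, matching x^k gives (k+2)(k+1) a_{k+2} = (k^2 - n^2) a_k = (k - 6)(k + 6) a_k. The right side vanishes at k = 6, so the series with the parity of 6 terminates at degree 6.
Standard normalization: leading coefficient of T_n is 2^(n-1), so a_6 = 2^5 = 32. Work downward with a_k = (k+1)(k+2) a_{k+2} / ((k - 6)(k + 6)):
  a_4 = (5)(6)(32) / ((4 - 6)(4 + 6)) = 960/(-20) = -48
  a_2 = (3)(4)(-48) / ((2 - 6)(2 + 6)) = -576/(-32) = 18
  a_0 = (1)(2)(18) / ((0 - 6)(0 + 6)) = 36/(-36) = -1
Hence T_6(x) = 32 x^6 - 48 x^4 + 18 x^2 - 1.

T_6(x); series = 32 x^6 - 48 x^4 + 18 x^2 - 1


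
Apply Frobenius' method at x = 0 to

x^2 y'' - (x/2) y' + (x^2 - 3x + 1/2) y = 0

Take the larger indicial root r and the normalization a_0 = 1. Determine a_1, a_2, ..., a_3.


Write in Frobenius form y'' + (p(x)/x) y' + (q(x)/x^2) y = 0:
  p(x) = -1/2,  q(x) = x^2 - 3x + 1/2.
Indicial equation: r(r-1) + (-1/2) r + (1/2) = 0 -> roots r_1 = 1, r_2 = 1/2.
Take r = r_1 = 1. Let y(x) = x^r sum_{n>=0} a_n x^n with a_0 = 1.
Substitute y = x^r sum a_n x^n and match x^{r+n}. The recurrence is
  D(n) a_n - 3 a_{n-1} + 1 a_{n-2} = 0,  where D(n) = (r+n)(r+n-1) + (-1/2)(r+n) + (1/2).
  a_n = [3 a_{n-1} - 1 a_{n-2}] / D(n).
Since the indicial polynomial factors as (r - r_1)(r - r_2), D(n) = (r_1 + n - r_1)(r_1 + n - r_2) = n(n + 1/2).
Evaluating step by step (a_0 = 1):
  n = 1: D(1) = 1(1 + 1/2) = 3/2; numerator = 3(1) = 3; a_1 = (3)/(3/2) = 2
  n = 2: D(2) = 2(2 + 1/2) = 5; numerator = 3(2) - 1(1) = 5; a_2 = (5)/(5) = 1
  n = 3: D(3) = 3(3 + 1/2) = 21/2; numerator = 3(1) - 1(2) = 1; a_3 = (1)/(21/2) = 2/21

r = 1; a_0 = 1; a_1 = 2; a_2 = 1; a_3 = 2/21


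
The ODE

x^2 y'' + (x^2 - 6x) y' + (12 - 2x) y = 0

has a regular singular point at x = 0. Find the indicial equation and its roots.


Divide by x^2 to reach normal form y'' + P_1(x) y' + P_2(x) y = 0 with P_1(x) = 1 - 6/x and P_2(x) = -2/x + 12/x^2.
x = 0 is a singular point because the y'-coefficient 1 - 6/x has a pole at x = 0 and the y-coefficient -2/x + 12/x^2 has a pole at x = 0.
It is a regular singular point because x P_1(x) = p(x) = x - 6 and x^2 P_2(x) = q(x) = 12 - 2x are polynomials, hence analytic at x = 0.
p(0) = -6,  q(0) = 12.
Indicial equation: r(r-1) + p(0) r + q(0) = 0, i.e. r^2 + (p(0) - 1) r + q(0) = 0, i.e. r^2 - 7 r + 12 = 0.
Discriminant: (-7)^2 - 4(12) = 1, so r = (7 ± 1)/2.
Solving: r_1 = 4, r_2 = 3.

indicial: r^2 - 7 r + 12 = 0; roots r_1 = 4, r_2 = 3


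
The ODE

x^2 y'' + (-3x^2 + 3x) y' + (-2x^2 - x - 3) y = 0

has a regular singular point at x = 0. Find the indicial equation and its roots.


Divide by x^2 to reach normal form y'' + P_1(x) y' + P_2(x) y = 0 with P_1(x) = -3 + 3/x and P_2(x) = -2 - 1/x - 3/x^2.
x = 0 is a singular point because the y'-coefficient -3 + 3/x has a pole at x = 0 and the y-coefficient -2 - 1/x - 3/x^2 has a pole at x = 0.
It is a regular singular point because x P_1(x) = p(x) = 3 - 3x and x^2 P_2(x) = q(x) = -2x^2 - x - 3 are polynomials, hence analytic at x = 0.
p(0) = 3,  q(0) = -3.
Indicial equation: r(r-1) + p(0) r + q(0) = 0, i.e. r^2 + (p(0) - 1) r + q(0) = 0, i.e. r^2 + 2 r - 3 = 0.
Discriminant: (2)^2 - 4(-3) = 16, so r = (-2 ± 4)/2.
Solving: r_1 = 1, r_2 = -3.

indicial: r^2 + 2 r - 3 = 0; roots r_1 = 1, r_2 = -3


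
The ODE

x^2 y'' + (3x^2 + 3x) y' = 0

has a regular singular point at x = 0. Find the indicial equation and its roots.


Divide by x^2 to reach normal form y'' + P_1(x) y' + P_2(x) y = 0 with P_1(x) = 3 + 3/x and P_2(x) = 0.
x = 0 is a singular point because the y'-coefficient 3 + 3/x has a pole at x = 0.
It is a regular singular point because x P_1(x) = p(x) = 3x + 3 and x^2 P_2(x) = q(x) = 0 are polynomials, hence analytic at x = 0.
p(0) = 3,  q(0) = 0.
Indicial equation: r(r-1) + p(0) r + q(0) = 0, i.e. r^2 + (p(0) - 1) r + q(0) = 0, i.e. r^2 + 2 r = 0.
Discriminant: (2)^2 - 4(0) = 4, so r = (-2 ± 2)/2.
Solving: r_1 = 0, r_2 = -2.

indicial: r^2 + 2 r = 0; roots r_1 = 0, r_2 = -2


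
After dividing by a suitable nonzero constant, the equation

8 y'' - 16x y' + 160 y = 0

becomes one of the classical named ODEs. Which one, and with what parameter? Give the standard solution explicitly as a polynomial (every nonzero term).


All three coefficients share the factor 8; dividing through by 8 gives  y'' - 2x y' + 20 y = 0.
This matches the Hermite equation y'' - 2x y' + 2n y = 0 with 2n = 20, so n = 10; the polynomial solution is H_10(x).
With y = sum_k a_k x^k, matching x^k gives (k+2)(k+1) a_{k+2} = 2(k - n) a_k = 2(k - 10) a_k. The right side vanishes at k = 10, so the series with the parity of 10 terminates at degree 10.
Standard normalization: leading coefficient of H_n is 2^n, so a_10 = 2^10 = 1024. Work downward with a_k = (k+1)(k+2) a_{k+2} / (2(k - n)):
  a_8 = (9)(10)(1024) / (2(8 - 10)) = 92160/(-4) = -23040
  a_6 = (7)(8)(-23040) / (2(6 - 10)) = -1290240/(-8) = 161280
  a_4 = (5)(6)(161280) / (2(4 - 10)) = 4838400/(-12) = -403200
  a_2 = (3)(4)(-403200) / (2(2 - 10)) = -4838400/(-16) = 302400
  a_0 = (1)(2)(302400) / (2(0 - 10)) = 604800/(-20) = -30240
Hence H_10(x) = 1024 x^10 - 23040 x^8 + 161280 x^6 - 403200 x^4 + 302400 x^2 - 30240.

H_10(x); series = 1024 x^10 - 23040 x^8 + 161280 x^6 - 403200 x^4 + 302400 x^2 - 30240


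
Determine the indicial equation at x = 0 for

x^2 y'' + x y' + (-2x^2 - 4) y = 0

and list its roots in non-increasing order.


Divide by x^2 to reach normal form y'' + P_1(x) y' + P_2(x) y = 0 with P_1(x) = 1/x and P_2(x) = -2 - 4/x^2.
x = 0 is a singular point because the y'-coefficient 1/x has a pole at x = 0 and the y-coefficient -2 - 4/x^2 has a pole at x = 0.
It is a regular singular point because x P_1(x) = p(x) = 1 and x^2 P_2(x) = q(x) = -2x^2 - 4 are polynomials, hence analytic at x = 0.
p(0) = 1,  q(0) = -4.
Indicial equation: r(r-1) + p(0) r + q(0) = 0, i.e. r^2 + (p(0) - 1) r + q(0) = 0, i.e. r^2 - 4 = 0.
Discriminant: (0)^2 - 4(-4) = 16, so r = (0 ± 4)/2.
Solving: r_1 = 2, r_2 = -2.

indicial: r^2 - 4 = 0; roots r_1 = 2, r_2 = -2


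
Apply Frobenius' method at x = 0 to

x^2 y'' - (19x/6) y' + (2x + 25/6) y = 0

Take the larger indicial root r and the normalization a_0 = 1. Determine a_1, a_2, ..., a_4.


Write in Frobenius form y'' + (p(x)/x) y' + (q(x)/x^2) y = 0:
  p(x) = -19/6,  q(x) = 2x + 25/6.
Indicial equation: r(r-1) + (-19/6) r + (25/6) = 0 -> roots r_1 = 5/2, r_2 = 5/3.
Take r = r_1 = 5/2. Let y(x) = x^r sum_{n>=0} a_n x^n with a_0 = 1.
Substitute y = x^r sum a_n x^n and match x^{r+n}. The recurrence is
  D(n) a_n + 2 a_{n-1} = 0,  where D(n) = (r+n)(r+n-1) + (-19/6)(r+n) + (25/6).
  a_n = -2 / D(n) * a_{n-1}.
Since the indicial polynomial factors as (r - r_1)(r - r_2), D(n) = (r_1 + n - r_1)(r_1 + n - r_2) = n(n + 5/6).
Evaluating step by step (a_0 = 1):
  n = 1: D(1) = 1(1 + 5/6) = 11/6; numerator = -2(1) = -2; a_1 = (-2)/(11/6) = -12/11
  n = 2: D(2) = 2(2 + 5/6) = 17/3; numerator = -2(-12/11) = 24/11; a_2 = (24/11)/(17/3) = 72/187
  n = 3: D(3) = 3(3 + 5/6) = 23/2; numerator = -2(72/187) = -144/187; a_3 = (-144/187)/(23/2) = -288/4301
  n = 4: D(4) = 4(4 + 5/6) = 58/3; numerator = -2(-288/4301) = 576/4301; a_4 = (576/4301)/(58/3) = 864/124729

r = 5/2; a_0 = 1; a_1 = -12/11; a_2 = 72/187; a_3 = -288/4301; a_4 = 864/124729


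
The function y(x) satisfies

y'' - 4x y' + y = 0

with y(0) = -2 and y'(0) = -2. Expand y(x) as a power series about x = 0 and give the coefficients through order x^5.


Ansatz: y(x) = sum_{n>=0} a_n x^n, so y'(x) = sum_{n>=1} n a_n x^(n-1) and y''(x) = sum_{n>=2} n(n-1) a_n x^(n-2).
Substitute into P(x) y'' + Q(x) y' + R(x) y = 0 with P(x) = 1, Q(x) = -4x, R(x) = 1, and match powers of x.
Initial conditions: a_0 = -2, a_1 = -2.
Setting the coefficient of each power of x to zero and solving order by order (substituting the coefficients already found):
  x^0: 2 a_2 + a_0 = 0  ->  2 a_2 = -a_0 = 2  ->  a_2 = 1
  x^1: 6 a_3 - 3 a_1 = 0  ->  6 a_3 = 3 a_1 = -6  ->  a_3 = -1
  x^2: 12 a_4 - 7 a_2 = 0  ->  12 a_4 = 7 a_2 = 7  ->  a_4 = 7/12
  x^3: 20 a_5 - 11 a_3 = 0  ->  20 a_5 = 11 a_3 = -11  ->  a_5 = -11/20
Truncated series: y(x) = -2 - 2 x + x^2 - x^3 + (7/12) x^4 - (11/20) x^5 + O(x^6).

a_0 = -2; a_1 = -2; a_2 = 1; a_3 = -1; a_4 = 7/12; a_5 = -11/20


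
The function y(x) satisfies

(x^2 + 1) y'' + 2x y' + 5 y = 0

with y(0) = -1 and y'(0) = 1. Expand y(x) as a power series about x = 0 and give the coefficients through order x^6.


Ansatz: y(x) = sum_{n>=0} a_n x^n, so y'(x) = sum_{n>=1} n a_n x^(n-1) and y''(x) = sum_{n>=2} n(n-1) a_n x^(n-2).
Substitute into P(x) y'' + Q(x) y' + R(x) y = 0 with P(x) = x^2 + 1, Q(x) = 2x, R(x) = 5, and match powers of x.
Initial conditions: a_0 = -1, a_1 = 1.
Setting the coefficient of each power of x to zero and solving order by order (substituting the coefficients already found):
  x^0: 2 a_2 + 5 a_0 = 0  ->  2 a_2 = -5 a_0 = 5  ->  a_2 = 5/2
  x^1: 6 a_3 + 7 a_1 = 0  ->  6 a_3 = -7 a_1 = -7  ->  a_3 = -7/6
  x^2: 12 a_4 + 11 a_2 = 0  ->  12 a_4 = -11 a_2 = -55/2  ->  a_4 = -55/24
  x^3: 20 a_5 + 17 a_3 = 0  ->  20 a_5 = -17 a_3 = 119/6  ->  a_5 = 119/120
  x^4: 30 a_6 + 25 a_4 = 0  ->  30 a_6 = -25 a_4 = 1375/24  ->  a_6 = 275/144
Truncated series: y(x) = -1 + x + (5/2) x^2 - (7/6) x^3 - (55/24) x^4 + (119/120) x^5 + (275/144) x^6 + O(x^7).

a_0 = -1; a_1 = 1; a_2 = 5/2; a_3 = -7/6; a_4 = -55/24; a_5 = 119/120; a_6 = 275/144


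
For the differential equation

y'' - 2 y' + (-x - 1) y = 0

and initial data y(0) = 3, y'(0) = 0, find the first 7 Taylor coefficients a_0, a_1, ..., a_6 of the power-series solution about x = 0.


Ansatz: y(x) = sum_{n>=0} a_n x^n, so y'(x) = sum_{n>=1} n a_n x^(n-1) and y''(x) = sum_{n>=2} n(n-1) a_n x^(n-2).
Substitute into P(x) y'' + Q(x) y' + R(x) y = 0 with P(x) = 1, Q(x) = -2, R(x) = -x - 1, and match powers of x.
Initial conditions: a_0 = 3, a_1 = 0.
Setting the coefficient of each power of x to zero and solving order by order (substituting the coefficients already found):
  x^0: 2 a_2 - 2 a_1 - a_0 = 0  ->  2 a_2 = 2 a_1 + a_0 = 3  ->  a_2 = 3/2
  x^1: 6 a_3 - 4 a_2 - a_1 - a_0 = 0  ->  6 a_3 = 4 a_2 + a_1 + a_0 = 9  ->  a_3 = 3/2
  x^2: 12 a_4 - 6 a_3 - a_2 - a_1 = 0  ->  12 a_4 = 6 a_3 + a_2 + a_1 = 21/2  ->  a_4 = 7/8
  x^3: 20 a_5 - 8 a_4 - a_3 - a_2 = 0  ->  20 a_5 = 8 a_4 + a_3 + a_2 = 10  ->  a_5 = 1/2
  x^4: 30 a_6 - 10 a_5 - a_4 - a_3 = 0  ->  30 a_6 = 10 a_5 + a_4 + a_3 = 59/8  ->  a_6 = 59/240
Truncated series: y(x) = 3 + (3/2) x^2 + (3/2) x^3 + (7/8) x^4 + (1/2) x^5 + (59/240) x^6 + O(x^7).

a_0 = 3; a_1 = 0; a_2 = 3/2; a_3 = 3/2; a_4 = 7/8; a_5 = 1/2; a_6 = 59/240


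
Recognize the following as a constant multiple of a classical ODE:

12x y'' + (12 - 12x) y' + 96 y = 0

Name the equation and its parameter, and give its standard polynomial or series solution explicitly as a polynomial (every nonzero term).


All three coefficients share the factor 12; dividing through by 12 gives  x y'' + (1 - x) y' + 8 y = 0.
This matches the Laguerre equation x y'' + (1 - x) y' + n y = 0 with n = 8; the polynomial solution is L_8(x).
With y = sum_k a_k x^k, matching x^k gives (k+1)k a_{k+1} + (k+1) a_{k+1} - k a_k + n a_k = 0, i.e. (k+1)^2 a_{k+1} = (k - n) a_k = (k - 8) a_k. The right side vanishes at k = 8, so the series terminates at degree 8.
Standard normalization L_n(0) = 1 gives a_0 = 1. Work upward with a_{k+1} = (k - 8) a_k / (k+1)^2:
  a_1 = (0 - 8)(1) / 1^2 = -8/1 = -8
  a_2 = (1 - 8)(-8) / 2^2 = 56/4 = 14
  a_3 = (2 - 8)(14) / 3^2 = -84/9 = -28/3
  a_4 = (3 - 8)(-28/3) / 4^2 = (140/3)/16 = 35/12
  a_5 = (4 - 8)(35/12) / 5^2 = (-35/3)/25 = -7/15
  a_6 = (5 - 8)(-7/15) / 6^2 = (7/5)/36 = 7/180
  a_7 = (6 - 8)(7/180) / 7^2 = (-7/90)/49 = -1/630
  a_8 = (7 - 8)(-1/630) / 8^2 = (1/630)/64 = 1/40320
Hence L_8(x) = x^8/40320 - x^7/630 + 7 x^6/180 - 7 x^5/15 + 35 x^4/12 - 28 x^3/3 + 14 x^2 - 8 x + 1.

L_8(x); series = x^8/40320 - x^7/630 + 7 x^6/180 - 7 x^5/15 + 35 x^4/12 - 28 x^3/3 + 14 x^2 - 8 x + 1


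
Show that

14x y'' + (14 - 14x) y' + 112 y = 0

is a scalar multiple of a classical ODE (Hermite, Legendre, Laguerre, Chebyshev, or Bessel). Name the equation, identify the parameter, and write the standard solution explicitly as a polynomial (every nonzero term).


All three coefficients share the factor 14; dividing through by 14 gives  x y'' + (1 - x) y' + 8 y = 0.
This matches the Laguerre equation x y'' + (1 - x) y' + n y = 0 with n = 8; the polynomial solution is L_8(x).
With y = sum_k a_k x^k, matching x^k gives (k+1)k a_{k+1} + (k+1) a_{k+1} - k a_k + n a_k = 0, i.e. (k+1)^2 a_{k+1} = (k - n) a_k = (k - 8) a_k. The right side vanishes at k = 8, so the series terminates at degree 8.
Standard normalization L_n(0) = 1 gives a_0 = 1. Work upward with a_{k+1} = (k - 8) a_k / (k+1)^2:
  a_1 = (0 - 8)(1) / 1^2 = -8/1 = -8
  a_2 = (1 - 8)(-8) / 2^2 = 56/4 = 14
  a_3 = (2 - 8)(14) / 3^2 = -84/9 = -28/3
  a_4 = (3 - 8)(-28/3) / 4^2 = (140/3)/16 = 35/12
  a_5 = (4 - 8)(35/12) / 5^2 = (-35/3)/25 = -7/15
  a_6 = (5 - 8)(-7/15) / 6^2 = (7/5)/36 = 7/180
  a_7 = (6 - 8)(7/180) / 7^2 = (-7/90)/49 = -1/630
  a_8 = (7 - 8)(-1/630) / 8^2 = (1/630)/64 = 1/40320
Hence L_8(x) = x^8/40320 - x^7/630 + 7 x^6/180 - 7 x^5/15 + 35 x^4/12 - 28 x^3/3 + 14 x^2 - 8 x + 1.

L_8(x); series = x^8/40320 - x^7/630 + 7 x^6/180 - 7 x^5/15 + 35 x^4/12 - 28 x^3/3 + 14 x^2 - 8 x + 1
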